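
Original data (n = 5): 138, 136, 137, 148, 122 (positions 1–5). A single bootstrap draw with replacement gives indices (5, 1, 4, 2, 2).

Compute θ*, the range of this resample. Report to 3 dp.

Resample values: 122, 138, 148, 136, 136.
Range = 148 − 122 = 26.000

θ* = 26.000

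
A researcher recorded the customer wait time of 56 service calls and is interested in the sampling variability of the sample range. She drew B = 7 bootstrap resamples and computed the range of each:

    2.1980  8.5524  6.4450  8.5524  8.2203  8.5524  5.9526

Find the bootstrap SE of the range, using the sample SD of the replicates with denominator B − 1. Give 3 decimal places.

Bootstrap SE is the standard deviation of the 7 replicate ranges.
Mean of replicates: (2.1980 + 8.5524 + 6.4450 + 8.5524 + 8.2203 + 8.5524 + 5.9526) / 7 = 48.47310 / 7 = 6.92473
Sum of squared deviations: (−4.72673)² + (+1.62767)² + (−0.47973)² + (+1.62767)² + (+1.29557)² + (+1.62767)² + (−0.97213)² = 33.14358
Variance = 33.14358 / 6 = 5.52393
SE* = √5.52393

SE* = 2.350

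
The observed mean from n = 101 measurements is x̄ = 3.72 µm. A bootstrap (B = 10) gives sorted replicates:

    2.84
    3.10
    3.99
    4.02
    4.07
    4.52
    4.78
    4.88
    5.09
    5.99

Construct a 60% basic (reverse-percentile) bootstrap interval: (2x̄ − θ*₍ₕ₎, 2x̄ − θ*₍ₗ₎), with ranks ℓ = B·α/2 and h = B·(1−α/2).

(2.56, 4.34)

Percentile endpoints at ranks 2 and 8: θ*₍2₎ = 3.10, θ*₍8₎ = 4.88.
Basic interval reflects these around x̄:
  lower = 2 × 3.72 − 4.88 = 2.56
  upper = 2 × 3.72 − 3.10 = 4.34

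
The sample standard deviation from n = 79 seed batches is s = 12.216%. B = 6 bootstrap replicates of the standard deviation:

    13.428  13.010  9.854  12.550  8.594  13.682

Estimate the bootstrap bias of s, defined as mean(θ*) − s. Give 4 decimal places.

bias = −0.3630

mean(θ*) = (13.428 + 13.010 + 9.854 + 12.550 + 8.594 + 13.682) / 6 = 11.85300
bias = 11.85300 − 12.216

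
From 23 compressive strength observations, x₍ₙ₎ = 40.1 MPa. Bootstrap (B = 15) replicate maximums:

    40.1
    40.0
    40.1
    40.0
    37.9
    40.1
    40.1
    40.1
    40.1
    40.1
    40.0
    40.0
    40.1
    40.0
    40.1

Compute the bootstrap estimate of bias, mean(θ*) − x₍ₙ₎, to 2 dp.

bias = −0.18

mean(θ*) = (40.1 + 40.0 + 40.1 + 40.0 + 37.9 + 40.1 + 40.1 + 40.1 + 40.1 + 40.1 + 40.0 + 40.0 + 40.1 + 40.0 + 40.1) / 15 = 39.920
bias = 39.920 − 40.1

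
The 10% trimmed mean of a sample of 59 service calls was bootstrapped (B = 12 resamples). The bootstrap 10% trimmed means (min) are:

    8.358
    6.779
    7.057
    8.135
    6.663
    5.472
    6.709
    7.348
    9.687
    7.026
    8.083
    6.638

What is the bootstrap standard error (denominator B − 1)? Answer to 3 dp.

Bootstrap SE is the standard deviation of the 12 replicate 10% trimmed means.
Mean of replicates: (8.358 + 6.779 + 7.057 + 8.135 + 6.663 + 5.472 + 6.709 + 7.348 + 9.687 + 7.026 + 8.083 + 6.638) / 12 = 87.9550 / 12 = 7.3296
Sum of squared deviations: (+1.0284)² + (−0.5506)² + (−0.2726)² + (+0.8054)² + (−0.6666)² + (−1.8576)² + (−0.6206)² + (+0.0184)² + (+2.3574)² + (−0.3036)² + (+0.7534)² + (−0.6916)² = 13.0597
Variance = 13.0597 / 11 = 1.1872
SE* = √1.1872

SE* = 1.090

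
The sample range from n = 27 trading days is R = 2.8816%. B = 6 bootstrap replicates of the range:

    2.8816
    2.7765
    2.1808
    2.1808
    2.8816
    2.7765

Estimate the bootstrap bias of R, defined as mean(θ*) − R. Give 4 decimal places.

bias = −0.2686

mean(θ*) = (2.8816 + 2.7765 + 2.1808 + 2.1808 + 2.8816 + 2.7765) / 6 = 2.61297
bias = 2.61297 − 2.8816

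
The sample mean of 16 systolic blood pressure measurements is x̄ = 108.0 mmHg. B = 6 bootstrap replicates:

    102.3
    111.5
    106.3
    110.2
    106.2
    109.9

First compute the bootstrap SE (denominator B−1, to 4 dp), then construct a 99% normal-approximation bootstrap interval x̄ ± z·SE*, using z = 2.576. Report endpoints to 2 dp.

(99.16, 116.84)

Mean of replicates = 107.7333; sum of squared deviations = 58.8933; SE* = √(58.8933/5) = 3.4320
Margin = 2.576 × 3.4320 = 8.841
Interval: 108.0 ± 8.841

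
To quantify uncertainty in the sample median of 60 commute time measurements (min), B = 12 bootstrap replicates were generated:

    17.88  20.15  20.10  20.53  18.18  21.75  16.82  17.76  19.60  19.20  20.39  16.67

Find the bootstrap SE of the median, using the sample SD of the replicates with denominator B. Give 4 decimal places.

SE* = 1.5364

Bootstrap SE is the standard deviation of the 12 replicate medians.
Mean of replicates: (17.88 + 20.15 + 20.10 + 20.53 + 18.18 + 21.75 + 16.82 + 17.76 + 19.60 + 19.20 + 20.39 + 16.67) / 12 = 229.03000 / 12 = 19.08583
Sum of squared deviations: (−1.20583)² + (+1.06417)² + (+1.01417)² + (+1.44417)² + (−0.90583)² + (+2.66417)² + (−2.26583)² + (−1.32583)² + (+0.51417)² + (+0.11417)² + (+1.30417)² + (−2.41583)² = 28.32529
Variance = 28.32529 / 12 = 2.36044
SE* = √2.36044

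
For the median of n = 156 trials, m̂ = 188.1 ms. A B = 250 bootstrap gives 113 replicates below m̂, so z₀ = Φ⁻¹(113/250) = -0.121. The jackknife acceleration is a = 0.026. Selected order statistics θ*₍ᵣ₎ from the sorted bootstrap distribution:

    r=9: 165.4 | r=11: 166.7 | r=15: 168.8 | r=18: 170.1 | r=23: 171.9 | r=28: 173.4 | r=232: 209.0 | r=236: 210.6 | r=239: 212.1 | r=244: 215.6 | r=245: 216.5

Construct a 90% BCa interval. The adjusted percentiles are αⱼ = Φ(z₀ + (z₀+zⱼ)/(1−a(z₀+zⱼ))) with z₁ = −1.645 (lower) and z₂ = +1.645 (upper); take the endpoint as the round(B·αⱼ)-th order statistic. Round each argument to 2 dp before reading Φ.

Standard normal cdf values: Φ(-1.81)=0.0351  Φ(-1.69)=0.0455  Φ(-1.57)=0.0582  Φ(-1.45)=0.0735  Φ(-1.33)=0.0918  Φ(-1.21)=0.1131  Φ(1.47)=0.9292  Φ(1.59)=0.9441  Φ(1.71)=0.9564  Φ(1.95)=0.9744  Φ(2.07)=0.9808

(165.4, 209.0)

Lower: z₀ + z₁ = -0.121 + (-1.645) = -1.766; 1 − a(z₀+z₁) = 1 − (0.026)(-1.766) = 1.0459; argument = -0.121 + (-1.766)/1.0459 = -1.8095 → -1.81.
α₁ = Φ(-1.81) = 0.0351; rank = round(250 × 0.0351) = 9; θ*₍9₎ = 165.4.
Upper: z₀ + z₂ = 1.524; 1 − a(z₀+z₂) = 0.9604; argument = 1.4659 → 1.47; α₂ = 0.9292; rank = 232; θ*₍232₎ = 209.0.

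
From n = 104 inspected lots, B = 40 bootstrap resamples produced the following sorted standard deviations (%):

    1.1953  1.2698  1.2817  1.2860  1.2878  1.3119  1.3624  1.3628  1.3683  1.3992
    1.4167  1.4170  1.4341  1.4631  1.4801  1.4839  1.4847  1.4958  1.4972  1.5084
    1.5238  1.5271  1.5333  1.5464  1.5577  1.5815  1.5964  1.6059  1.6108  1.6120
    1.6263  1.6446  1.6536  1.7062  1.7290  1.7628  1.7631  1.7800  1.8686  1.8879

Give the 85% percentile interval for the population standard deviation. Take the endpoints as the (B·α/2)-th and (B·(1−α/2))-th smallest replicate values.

(1.2817, 1.7631)

α = 0.15; lower rank = 40 × 0.075 = 3; upper rank = 40 × 0.925 = 37.
The 3rd smallest replicate is 1.2817; the 37th is 1.7631.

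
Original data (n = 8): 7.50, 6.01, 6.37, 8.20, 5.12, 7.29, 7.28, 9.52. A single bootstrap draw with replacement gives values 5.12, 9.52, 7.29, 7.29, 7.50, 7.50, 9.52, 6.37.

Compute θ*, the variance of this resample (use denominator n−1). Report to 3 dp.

Mean = 7.5137; sum of squared deviations = 15.1888
s² = 15.1888 / 7 = 2.1698

θ* = 2.170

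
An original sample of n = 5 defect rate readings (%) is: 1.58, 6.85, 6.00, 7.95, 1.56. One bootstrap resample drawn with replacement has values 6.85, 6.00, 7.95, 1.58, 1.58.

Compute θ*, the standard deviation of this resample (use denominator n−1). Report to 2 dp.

θ* = 3.01

Mean = 4.7920; sum of squared deviations = 36.3015
s² = 36.3015 / 4 = 9.0754
s = √9.0754 = 3.01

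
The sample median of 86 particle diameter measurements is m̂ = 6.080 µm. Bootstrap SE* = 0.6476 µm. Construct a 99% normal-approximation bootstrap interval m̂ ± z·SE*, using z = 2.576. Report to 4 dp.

Margin = 2.576 × 0.6476 = 1.66822
Interval: 6.080 ± 1.66822

(4.4118, 7.7482)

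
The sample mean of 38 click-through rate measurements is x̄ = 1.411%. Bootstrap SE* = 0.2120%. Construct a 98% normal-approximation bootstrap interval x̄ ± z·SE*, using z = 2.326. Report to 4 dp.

Margin = 2.326 × 0.2120 = 0.49311
Interval: 1.411 ± 0.49311

(0.9179, 1.9041)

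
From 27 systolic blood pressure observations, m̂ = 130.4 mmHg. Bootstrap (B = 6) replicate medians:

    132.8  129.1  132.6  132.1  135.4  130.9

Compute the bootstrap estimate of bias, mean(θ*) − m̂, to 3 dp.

mean(θ*) = (132.8 + 129.1 + 132.6 + 132.1 + 135.4 + 130.9) / 6 = 132.1500
bias = 132.1500 − 130.4

bias = +1.750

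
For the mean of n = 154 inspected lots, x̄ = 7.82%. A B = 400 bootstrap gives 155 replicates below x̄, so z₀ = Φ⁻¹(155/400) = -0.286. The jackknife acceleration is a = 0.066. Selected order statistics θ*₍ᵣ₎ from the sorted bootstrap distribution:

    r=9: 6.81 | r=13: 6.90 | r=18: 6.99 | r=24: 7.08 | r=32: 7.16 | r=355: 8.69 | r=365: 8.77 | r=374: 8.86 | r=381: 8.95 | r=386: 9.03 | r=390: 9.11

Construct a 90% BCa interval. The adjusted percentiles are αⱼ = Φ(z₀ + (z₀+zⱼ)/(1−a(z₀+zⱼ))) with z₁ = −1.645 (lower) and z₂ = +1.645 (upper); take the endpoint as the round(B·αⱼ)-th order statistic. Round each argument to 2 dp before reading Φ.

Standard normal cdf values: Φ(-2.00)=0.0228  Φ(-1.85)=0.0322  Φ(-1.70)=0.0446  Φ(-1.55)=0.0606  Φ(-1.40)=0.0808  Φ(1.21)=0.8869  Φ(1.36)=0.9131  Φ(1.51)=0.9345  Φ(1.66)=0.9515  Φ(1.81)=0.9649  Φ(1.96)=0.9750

Lower: z₀ + z₁ = -0.286 + (-1.645) = -1.931; 1 − a(z₀+z₁) = 1 − (0.066)(-1.931) = 1.1274; argument = -0.286 + (-1.931)/1.1274 = -1.9987 → -2.00.
α₁ = Φ(-2.00) = 0.0228; rank = round(400 × 0.0228) = 9; θ*₍9₎ = 6.81.
Upper: z₀ + z₂ = 1.359; 1 − a(z₀+z₂) = 0.9103; argument = 1.2069 → 1.21; α₂ = 0.8869; rank = 355; θ*₍355₎ = 8.69.

(6.81, 8.69)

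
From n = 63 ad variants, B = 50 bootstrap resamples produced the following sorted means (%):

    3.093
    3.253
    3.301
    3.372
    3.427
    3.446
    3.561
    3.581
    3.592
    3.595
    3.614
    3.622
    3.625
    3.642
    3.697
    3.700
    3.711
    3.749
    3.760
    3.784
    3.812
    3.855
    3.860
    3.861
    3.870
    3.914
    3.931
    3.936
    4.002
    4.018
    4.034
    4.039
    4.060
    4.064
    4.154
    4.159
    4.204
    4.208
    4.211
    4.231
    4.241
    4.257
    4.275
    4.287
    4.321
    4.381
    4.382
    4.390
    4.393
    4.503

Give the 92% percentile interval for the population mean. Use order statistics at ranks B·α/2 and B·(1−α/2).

α = 0.08; lower rank = 50 × 0.040 = 2; upper rank = 50 × 0.960 = 48.
The 2nd smallest replicate is 3.253; the 48th is 4.390.

(3.253, 4.390)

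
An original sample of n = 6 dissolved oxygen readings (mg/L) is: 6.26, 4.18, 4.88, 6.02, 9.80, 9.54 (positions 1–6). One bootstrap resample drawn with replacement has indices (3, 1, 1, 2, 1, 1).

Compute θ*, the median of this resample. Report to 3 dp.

Resample values: 4.88, 6.26, 6.26, 4.18, 6.26, 6.26.
Sorted: 4.18, 4.88, 6.26, 6.26, 6.26, 6.26
Median = average of the two middle values = 6.260

θ* = 6.260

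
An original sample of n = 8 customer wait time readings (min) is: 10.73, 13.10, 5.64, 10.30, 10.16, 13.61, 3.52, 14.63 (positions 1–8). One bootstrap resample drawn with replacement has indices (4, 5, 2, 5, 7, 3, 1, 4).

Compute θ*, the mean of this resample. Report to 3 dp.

θ* = 9.239

Resample values: 10.30, 10.16, 13.10, 10.16, 3.52, 5.64, 10.73, 10.30.
Mean = (10.30 + 10.16 + 13.10 + 10.16 + 3.52 + 5.64 + 10.73 + 10.30) / 8 = 73.910 / 8 = 9.239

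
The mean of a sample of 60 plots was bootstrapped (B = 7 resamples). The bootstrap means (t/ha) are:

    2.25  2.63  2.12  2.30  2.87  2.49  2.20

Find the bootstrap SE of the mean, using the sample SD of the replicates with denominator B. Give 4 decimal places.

Bootstrap SE is the standard deviation of the 7 replicate means.
Mean of replicates: (2.25 + 2.63 + 2.12 + 2.30 + 2.87 + 2.49 + 2.20) / 7 = 16.86000 / 7 = 2.40857
Sum of squared deviations: (−0.15857)² + (+0.22143)² + (−0.28857)² + (−0.10857)² + (+0.46143)² + (+0.08143)² + (−0.20857)² = 0.43229
Variance = 0.43229 / 7 = 0.06176
SE* = √0.06176

SE* = 0.2485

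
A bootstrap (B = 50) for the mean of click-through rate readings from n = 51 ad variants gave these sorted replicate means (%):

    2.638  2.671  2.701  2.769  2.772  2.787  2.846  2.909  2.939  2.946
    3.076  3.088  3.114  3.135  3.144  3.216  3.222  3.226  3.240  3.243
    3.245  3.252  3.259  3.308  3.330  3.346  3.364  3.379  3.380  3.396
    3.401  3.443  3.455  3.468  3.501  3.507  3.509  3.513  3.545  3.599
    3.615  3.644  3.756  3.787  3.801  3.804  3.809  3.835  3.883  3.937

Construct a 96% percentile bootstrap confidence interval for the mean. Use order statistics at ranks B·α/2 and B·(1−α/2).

(2.638, 3.883)

α = 0.04; lower rank = 50 × 0.020 = 1; upper rank = 50 × 0.980 = 49.
The 1st smallest replicate is 2.638; the 49th is 3.883.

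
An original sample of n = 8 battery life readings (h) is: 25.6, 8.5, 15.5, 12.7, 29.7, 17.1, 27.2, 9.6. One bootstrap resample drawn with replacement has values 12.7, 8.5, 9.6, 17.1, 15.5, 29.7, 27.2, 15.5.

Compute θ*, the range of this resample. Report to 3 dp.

θ* = 21.200

Range = 29.7 − 8.5 = 21.200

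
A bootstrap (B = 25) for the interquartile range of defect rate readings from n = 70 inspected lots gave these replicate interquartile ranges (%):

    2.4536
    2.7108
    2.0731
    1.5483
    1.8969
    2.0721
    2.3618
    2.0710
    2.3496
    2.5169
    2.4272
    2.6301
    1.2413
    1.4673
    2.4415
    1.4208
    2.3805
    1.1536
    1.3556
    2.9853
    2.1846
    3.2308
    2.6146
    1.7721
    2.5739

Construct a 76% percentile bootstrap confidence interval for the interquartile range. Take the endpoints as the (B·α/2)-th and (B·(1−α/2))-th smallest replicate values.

(1.3556, 2.6301)

Sorted replicates: 1.1536, 1.2413, 1.3556, 1.4208, 1.4673, 1.5483, 1.7721, 1.8969, 2.0710, 2.0721, 2.0731, 2.1846, 2.3496, 2.3618, 2.3805, 2.4272, 2.4415, 2.4536, 2.5169, 2.5739, 2.6146, 2.6301, 2.7108, 2.9853, 3.2308
α = 0.24; lower rank = 25 × 0.120 = 3; upper rank = 25 × 0.880 = 22.
The 3rd smallest replicate is 1.3556; the 22nd is 2.6301.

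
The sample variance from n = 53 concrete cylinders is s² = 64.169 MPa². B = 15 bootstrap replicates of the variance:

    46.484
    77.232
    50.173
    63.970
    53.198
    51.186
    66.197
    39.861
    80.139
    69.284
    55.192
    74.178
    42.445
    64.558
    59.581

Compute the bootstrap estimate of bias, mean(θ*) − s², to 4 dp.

mean(θ*) = (46.484 + 77.232 + 50.173 + 63.970 + 53.198 + 51.186 + 66.197 + 39.861 + 80.139 + 69.284 + 55.192 + 74.178 + 42.445 + 64.558 + 59.581) / 15 = 59.57853
bias = 59.57853 − 64.169

bias = −4.5905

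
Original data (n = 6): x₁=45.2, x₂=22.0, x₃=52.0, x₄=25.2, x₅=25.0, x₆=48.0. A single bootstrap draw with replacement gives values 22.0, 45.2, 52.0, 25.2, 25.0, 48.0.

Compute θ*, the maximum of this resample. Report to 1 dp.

θ* = 52.0

Maximum = 52.0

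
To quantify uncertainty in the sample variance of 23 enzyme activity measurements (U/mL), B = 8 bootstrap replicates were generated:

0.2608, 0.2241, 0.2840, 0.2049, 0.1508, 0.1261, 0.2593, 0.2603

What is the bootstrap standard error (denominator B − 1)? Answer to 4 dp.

SE* = 0.0570

Bootstrap SE is the standard deviation of the 8 replicate variances.
Mean of replicates: (0.2608 + 0.2241 + 0.2840 + 0.2049 + 0.1508 + 0.1261 + 0.2593 + 0.2603) / 8 = 1.77030 / 8 = 0.22129
Sum of squared deviations: (+0.03951)² + (+0.00281)² + (+0.06271)² + (−0.01639)² + (−0.07049)² + (−0.09519)² + (+0.03801)² + (+0.03901)² = 0.02277
Variance = 0.02277 / 7 = 0.00325
SE* = √0.00325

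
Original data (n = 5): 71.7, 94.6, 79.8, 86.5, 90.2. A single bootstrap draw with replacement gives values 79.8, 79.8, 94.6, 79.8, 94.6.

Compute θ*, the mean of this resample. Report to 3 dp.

θ* = 85.720

Mean = (79.8 + 79.8 + 94.6 + 79.8 + 94.6) / 5 = 428.60 / 5 = 85.720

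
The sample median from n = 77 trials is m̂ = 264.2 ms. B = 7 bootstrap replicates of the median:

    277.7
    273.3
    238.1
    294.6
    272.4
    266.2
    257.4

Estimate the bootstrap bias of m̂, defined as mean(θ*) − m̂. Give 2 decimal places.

bias = +4.33

mean(θ*) = (277.7 + 273.3 + 238.1 + 294.6 + 272.4 + 266.2 + 257.4) / 7 = 268.529
bias = 268.529 − 264.2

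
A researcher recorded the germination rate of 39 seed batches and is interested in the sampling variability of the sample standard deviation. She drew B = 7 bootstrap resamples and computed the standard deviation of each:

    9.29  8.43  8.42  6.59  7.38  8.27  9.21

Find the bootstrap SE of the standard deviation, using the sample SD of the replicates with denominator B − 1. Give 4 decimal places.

SE* = 0.9638

Bootstrap SE is the standard deviation of the 7 replicate standard deviations.
Mean of replicates: (9.29 + 8.43 + 8.42 + 6.59 + 7.38 + 8.27 + 9.21) / 7 = 57.59000 / 7 = 8.22714
Sum of squared deviations: (+1.06286)² + (+0.20286)² + (+0.19286)² + (−1.63714)² + (−0.84714)² + (+0.04286)² + (+0.98286)² = 5.57374
Variance = 5.57374 / 6 = 0.92896
SE* = √0.92896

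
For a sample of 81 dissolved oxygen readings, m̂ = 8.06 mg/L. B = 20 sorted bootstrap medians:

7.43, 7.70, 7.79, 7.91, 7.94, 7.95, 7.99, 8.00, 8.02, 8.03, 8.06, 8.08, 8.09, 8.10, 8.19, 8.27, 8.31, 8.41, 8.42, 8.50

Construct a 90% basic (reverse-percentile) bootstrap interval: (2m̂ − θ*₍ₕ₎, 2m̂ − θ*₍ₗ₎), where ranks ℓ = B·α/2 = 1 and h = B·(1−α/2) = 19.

(7.70, 8.69)

Percentile endpoints at ranks 1 and 19: θ*₍1₎ = 7.43, θ*₍19₎ = 8.42.
Basic interval reflects these around m̂:
  lower = 2 × 8.06 − 8.42 = 7.70
  upper = 2 × 8.06 − 7.43 = 8.69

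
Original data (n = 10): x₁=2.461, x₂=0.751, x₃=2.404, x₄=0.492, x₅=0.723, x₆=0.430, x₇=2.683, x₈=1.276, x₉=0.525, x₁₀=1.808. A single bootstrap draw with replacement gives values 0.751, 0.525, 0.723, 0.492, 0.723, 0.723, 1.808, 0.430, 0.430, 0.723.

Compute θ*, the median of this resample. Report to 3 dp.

Sorted: 0.430, 0.430, 0.492, 0.525, 0.723, 0.723, 0.723, 0.723, 0.751, 1.808
Median = average of the two middle values = 0.723

θ* = 0.723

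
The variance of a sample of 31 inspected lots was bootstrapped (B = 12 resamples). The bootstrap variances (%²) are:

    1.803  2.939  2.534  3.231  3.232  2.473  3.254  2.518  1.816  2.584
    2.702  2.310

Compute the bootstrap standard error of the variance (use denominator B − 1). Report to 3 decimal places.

SE* = 0.496

Bootstrap SE is the standard deviation of the 12 replicate variances.
Mean of replicates: (1.803 + 2.939 + 2.534 + 3.231 + 3.232 + 2.473 + 3.254 + 2.518 + 1.816 + 2.584 + 2.702 + 2.310) / 12 = 31.3960 / 12 = 2.6163
Sum of squared deviations: (−0.8133)² + (+0.3227)² + (−0.0823)² + (+0.6147)² + (+0.6157)² + (−0.1433)² + (+0.6377)² + (−0.0983)² + (−0.8003)² + (−0.0323)² + (+0.0857)² + (−0.3063)² = 2.7089
Variance = 2.7089 / 11 = 0.2463
SE* = √0.2463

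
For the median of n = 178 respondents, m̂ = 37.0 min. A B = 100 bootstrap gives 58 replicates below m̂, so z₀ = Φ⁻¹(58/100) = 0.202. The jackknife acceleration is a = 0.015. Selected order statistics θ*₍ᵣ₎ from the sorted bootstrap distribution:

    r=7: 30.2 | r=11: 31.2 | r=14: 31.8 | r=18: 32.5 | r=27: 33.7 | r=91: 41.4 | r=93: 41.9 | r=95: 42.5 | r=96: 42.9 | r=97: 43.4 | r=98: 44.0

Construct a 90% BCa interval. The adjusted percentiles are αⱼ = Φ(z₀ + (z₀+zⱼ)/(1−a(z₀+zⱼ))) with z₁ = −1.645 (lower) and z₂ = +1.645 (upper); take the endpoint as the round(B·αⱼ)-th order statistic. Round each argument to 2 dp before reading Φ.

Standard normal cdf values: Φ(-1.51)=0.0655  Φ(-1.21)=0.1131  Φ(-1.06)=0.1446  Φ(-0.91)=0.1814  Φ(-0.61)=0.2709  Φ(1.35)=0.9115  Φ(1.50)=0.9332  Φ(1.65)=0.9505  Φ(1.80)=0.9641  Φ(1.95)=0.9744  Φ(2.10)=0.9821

Lower: z₀ + z₁ = 0.202 + (-1.645) = -1.443; 1 − a(z₀+z₁) = 1 − (0.015)(-1.443) = 1.0216; argument = 0.202 + (-1.443)/1.0216 = -1.2104 → -1.21.
α₁ = Φ(-1.21) = 0.1131; rank = round(100 × 0.1131) = 11; θ*₍11₎ = 31.2.
Upper: z₀ + z₂ = 1.847; 1 − a(z₀+z₂) = 0.9723; argument = 2.1016 → 2.10; α₂ = 0.9821; rank = 98; θ*₍98₎ = 44.0.

(31.2, 44.0)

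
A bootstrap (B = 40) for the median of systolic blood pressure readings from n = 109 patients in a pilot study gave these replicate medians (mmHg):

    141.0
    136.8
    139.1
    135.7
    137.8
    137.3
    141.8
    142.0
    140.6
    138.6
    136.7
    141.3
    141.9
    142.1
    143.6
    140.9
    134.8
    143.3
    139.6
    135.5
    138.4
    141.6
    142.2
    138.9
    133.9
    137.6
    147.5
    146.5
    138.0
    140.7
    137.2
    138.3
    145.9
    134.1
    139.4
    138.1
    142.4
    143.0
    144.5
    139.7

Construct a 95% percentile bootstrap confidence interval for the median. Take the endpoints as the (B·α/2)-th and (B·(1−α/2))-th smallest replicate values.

Sorted replicates: 133.9, 134.1, 134.8, 135.5, 135.7, 136.7, 136.8, 137.2, 137.3, 137.6, 137.8, 138.0, 138.1, 138.3, 138.4, 138.6, 138.9, 139.1, 139.4, 139.6, 139.7, 140.6, 140.7, 140.9, 141.0, 141.3, 141.6, 141.8, 141.9, 142.0, 142.1, 142.2, 142.4, 143.0, 143.3, 143.6, 144.5, 145.9, 146.5, 147.5
α = 0.05; lower rank = 40 × 0.025 = 1; upper rank = 40 × 0.975 = 39.
The 1st smallest replicate is 133.9; the 39th is 146.5.

(133.9, 146.5)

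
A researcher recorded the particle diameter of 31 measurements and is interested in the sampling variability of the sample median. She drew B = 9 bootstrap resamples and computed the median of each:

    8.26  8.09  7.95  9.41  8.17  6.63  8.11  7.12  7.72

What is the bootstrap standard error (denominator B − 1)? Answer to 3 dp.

SE* = 0.775

Bootstrap SE is the standard deviation of the 9 replicate medians.
Mean of replicates: (8.26 + 8.09 + 7.95 + 9.41 + 8.17 + 6.63 + 8.11 + 7.12 + 7.72) / 9 = 71.4600 / 9 = 7.9400
Sum of squared deviations: (+0.3200)² + (+0.1500)² + (+0.0100)² + (+1.4700)² + (+0.2300)² + (−1.3100)² + (+0.1700)² + (−0.8200)² + (−0.2200)² = 4.8046
Variance = 4.8046 / 8 = 0.6006
SE* = √0.6006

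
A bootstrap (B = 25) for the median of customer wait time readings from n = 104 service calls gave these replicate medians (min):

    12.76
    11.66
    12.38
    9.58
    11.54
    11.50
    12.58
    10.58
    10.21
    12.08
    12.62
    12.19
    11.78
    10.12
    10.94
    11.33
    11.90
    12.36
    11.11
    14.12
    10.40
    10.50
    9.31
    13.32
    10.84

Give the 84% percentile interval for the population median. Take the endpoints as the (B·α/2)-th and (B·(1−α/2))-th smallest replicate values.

Sorted replicates: 9.31, 9.58, 10.12, 10.21, 10.40, 10.50, 10.58, 10.84, 10.94, 11.11, 11.33, 11.50, 11.54, 11.66, 11.78, 11.90, 12.08, 12.19, 12.36, 12.38, 12.58, 12.62, 12.76, 13.32, 14.12
α = 0.16; lower rank = 25 × 0.080 = 2; upper rank = 25 × 0.920 = 23.
The 2nd smallest replicate is 9.58; the 23rd is 12.76.

(9.58, 12.76)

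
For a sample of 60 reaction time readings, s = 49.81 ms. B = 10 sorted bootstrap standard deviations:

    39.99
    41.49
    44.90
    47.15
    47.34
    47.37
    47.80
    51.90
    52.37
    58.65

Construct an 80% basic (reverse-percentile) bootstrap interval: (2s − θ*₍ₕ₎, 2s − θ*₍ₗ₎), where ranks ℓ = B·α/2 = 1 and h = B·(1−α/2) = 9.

(47.25, 59.63)

Percentile endpoints at ranks 1 and 9: θ*₍1₎ = 39.99, θ*₍9₎ = 52.37.
Basic interval reflects these around s:
  lower = 2 × 49.81 − 52.37 = 47.25
  upper = 2 × 49.81 − 39.99 = 59.63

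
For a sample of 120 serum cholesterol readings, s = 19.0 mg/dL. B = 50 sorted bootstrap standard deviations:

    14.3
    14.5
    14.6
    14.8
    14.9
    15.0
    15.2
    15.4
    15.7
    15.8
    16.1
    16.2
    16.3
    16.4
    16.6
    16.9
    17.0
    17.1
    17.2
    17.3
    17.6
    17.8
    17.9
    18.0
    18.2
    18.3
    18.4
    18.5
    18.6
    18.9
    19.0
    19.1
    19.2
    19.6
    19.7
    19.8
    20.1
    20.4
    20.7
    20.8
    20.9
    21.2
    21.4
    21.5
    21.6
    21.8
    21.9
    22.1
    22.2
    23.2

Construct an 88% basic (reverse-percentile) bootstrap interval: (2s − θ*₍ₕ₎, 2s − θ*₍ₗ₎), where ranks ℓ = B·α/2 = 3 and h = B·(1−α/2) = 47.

Percentile endpoints at ranks 3 and 47: θ*₍3₎ = 14.6, θ*₍47₎ = 21.9.
Basic interval reflects these around s:
  lower = 2 × 19.0 − 21.9 = 16.1
  upper = 2 × 19.0 − 14.6 = 23.4

(16.1, 23.4)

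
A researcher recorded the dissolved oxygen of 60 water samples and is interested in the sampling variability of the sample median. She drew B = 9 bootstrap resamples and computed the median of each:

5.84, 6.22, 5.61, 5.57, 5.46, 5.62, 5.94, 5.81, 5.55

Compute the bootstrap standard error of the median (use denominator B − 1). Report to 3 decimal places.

Bootstrap SE is the standard deviation of the 9 replicate medians.
Mean of replicates: (5.84 + 6.22 + 5.61 + 5.57 + 5.46 + 5.62 + 5.94 + 5.81 + 5.55) / 9 = 51.6200 / 9 = 5.7356
Sum of squared deviations: (+0.1044)² + (+0.4844)² + (−0.1256)² + (−0.1656)² + (−0.2756)² + (−0.1156)² + (+0.2044)² + (+0.0744)² + (−0.1856)² = 0.4598
Variance = 0.4598 / 8 = 0.0575
SE* = √0.0575

SE* = 0.240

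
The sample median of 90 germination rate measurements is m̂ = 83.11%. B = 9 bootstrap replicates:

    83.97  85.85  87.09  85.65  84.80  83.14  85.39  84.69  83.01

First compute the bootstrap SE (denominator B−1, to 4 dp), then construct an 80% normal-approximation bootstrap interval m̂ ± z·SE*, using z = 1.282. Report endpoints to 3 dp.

Mean of replicates = 84.8433; sum of squared deviations = 14.0610; SE* = √(14.0610/8) = 1.3258
Margin = 1.282 × 1.3258 = 1.6997
Interval: 83.11 ± 1.6997

(81.410, 84.810)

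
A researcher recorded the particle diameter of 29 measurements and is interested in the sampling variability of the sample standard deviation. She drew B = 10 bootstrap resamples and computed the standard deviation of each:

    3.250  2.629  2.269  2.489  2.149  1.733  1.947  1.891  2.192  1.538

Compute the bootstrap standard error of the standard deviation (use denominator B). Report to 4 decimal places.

SE* = 0.4682

Bootstrap SE is the standard deviation of the 10 replicate standard deviations.
Mean of replicates: (3.250 + 2.629 + 2.269 + 2.489 + 2.149 + 1.733 + 1.947 + 1.891 + 2.192 + 1.538) / 10 = 22.087000 / 10 = 2.208700
Sum of squared deviations: (+1.041300)² + (+0.420300)² + (+0.060300)² + (+0.280300)² + (−0.059700)² + (−0.475700)² + (−0.261700)² + (−0.317700)² + (−0.016700)² + (−0.670700)² = 2.192554
Variance = 2.192554 / 10 = 0.219255
SE* = √0.219255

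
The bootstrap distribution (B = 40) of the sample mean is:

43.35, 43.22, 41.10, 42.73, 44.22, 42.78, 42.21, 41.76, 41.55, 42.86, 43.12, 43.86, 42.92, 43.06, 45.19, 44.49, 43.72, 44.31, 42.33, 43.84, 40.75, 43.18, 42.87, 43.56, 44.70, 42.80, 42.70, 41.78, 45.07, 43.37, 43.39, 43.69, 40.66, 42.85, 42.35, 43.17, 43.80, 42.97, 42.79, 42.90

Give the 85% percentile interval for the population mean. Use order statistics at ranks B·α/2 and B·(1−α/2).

Sorted replicates: 40.66, 40.75, 41.10, 41.55, 41.76, 41.78, 42.21, 42.33, 42.35, 42.70, 42.73, 42.78, 42.79, 42.80, 42.85, 42.86, 42.87, 42.90, 42.92, 42.97, 43.06, 43.12, 43.17, 43.18, 43.22, 43.35, 43.37, 43.39, 43.56, 43.69, 43.72, 43.80, 43.84, 43.86, 44.22, 44.31, 44.49, 44.70, 45.07, 45.19
α = 0.15; lower rank = 40 × 0.075 = 3; upper rank = 40 × 0.925 = 37.
The 3rd smallest replicate is 41.10; the 37th is 44.49.

(41.10, 44.49)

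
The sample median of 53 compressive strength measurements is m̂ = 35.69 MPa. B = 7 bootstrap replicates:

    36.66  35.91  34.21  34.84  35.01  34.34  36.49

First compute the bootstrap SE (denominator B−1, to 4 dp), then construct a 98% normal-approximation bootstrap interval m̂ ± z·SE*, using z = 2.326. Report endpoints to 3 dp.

Mean of replicates = 35.3514; sum of squared deviations = 6.0247; SE* = √(6.0247/6) = 1.0021
Margin = 2.326 × 1.0021 = 2.3309
Interval: 35.69 ± 2.3309

(33.359, 38.021)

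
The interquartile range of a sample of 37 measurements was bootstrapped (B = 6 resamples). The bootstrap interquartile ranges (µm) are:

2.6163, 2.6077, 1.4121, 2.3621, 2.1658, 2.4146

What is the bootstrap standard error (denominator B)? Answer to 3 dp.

SE* = 0.410

Bootstrap SE is the standard deviation of the 6 replicate interquartile ranges.
Mean of replicates: (2.6163 + 2.6077 + 1.4121 + 2.3621 + 2.1658 + 2.4146) / 6 = 13.57860 / 6 = 2.26310
Sum of squared deviations: (+0.35320)² + (+0.34460)² + (−0.85100)² + (+0.09900)² + (−0.09730)² + (+0.15150)² = 1.00992
Variance = 1.00992 / 6 = 0.16832
SE* = √0.16832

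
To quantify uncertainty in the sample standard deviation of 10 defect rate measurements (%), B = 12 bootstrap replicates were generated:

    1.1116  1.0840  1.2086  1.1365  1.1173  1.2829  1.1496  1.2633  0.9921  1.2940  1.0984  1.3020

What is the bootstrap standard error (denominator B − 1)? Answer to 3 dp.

Bootstrap SE is the standard deviation of the 12 replicate standard deviations.
Mean of replicates: (1.1116 + 1.0840 + 1.2086 + 1.1365 + 1.1173 + 1.2829 + 1.1496 + 1.2633 + 0.9921 + 1.2940 + 1.0984 + 1.3020) / 12 = 14.04030 / 12 = 1.17003
Sum of squared deviations: (−0.05843)² + (−0.08603)² + (+0.03857)² + (−0.03353)² + (−0.05273)² + (+0.11287)² + (−0.02043)² + (+0.09327)² + (−0.17793)² + (+0.12397)² + (−0.07163)² + (+0.13197)² = 0.10764
Variance = 0.10764 / 11 = 0.00979
SE* = √0.00979

SE* = 0.099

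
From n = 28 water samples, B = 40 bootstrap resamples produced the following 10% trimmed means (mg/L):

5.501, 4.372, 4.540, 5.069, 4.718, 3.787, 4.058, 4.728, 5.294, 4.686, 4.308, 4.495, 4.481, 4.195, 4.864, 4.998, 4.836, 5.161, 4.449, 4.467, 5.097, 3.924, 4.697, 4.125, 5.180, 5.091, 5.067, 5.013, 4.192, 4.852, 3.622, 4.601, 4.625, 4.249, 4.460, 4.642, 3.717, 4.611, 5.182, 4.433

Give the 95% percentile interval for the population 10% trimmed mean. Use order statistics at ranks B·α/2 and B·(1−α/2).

(3.622, 5.294)

Sorted replicates: 3.622, 3.717, 3.787, 3.924, 4.058, 4.125, 4.192, 4.195, 4.249, 4.308, 4.372, 4.433, 4.449, 4.460, 4.467, 4.481, 4.495, 4.540, 4.601, 4.611, 4.625, 4.642, 4.686, 4.697, 4.718, 4.728, 4.836, 4.852, 4.864, 4.998, 5.013, 5.067, 5.069, 5.091, 5.097, 5.161, 5.180, 5.182, 5.294, 5.501
α = 0.05; lower rank = 40 × 0.025 = 1; upper rank = 40 × 0.975 = 39.
The 1st smallest replicate is 3.622; the 39th is 5.294.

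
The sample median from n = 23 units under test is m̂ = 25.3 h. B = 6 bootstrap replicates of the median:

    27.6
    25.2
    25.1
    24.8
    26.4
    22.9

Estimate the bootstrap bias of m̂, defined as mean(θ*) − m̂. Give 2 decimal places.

bias = +0.03

mean(θ*) = (27.6 + 25.2 + 25.1 + 24.8 + 26.4 + 22.9) / 6 = 25.333
bias = 25.333 − 25.3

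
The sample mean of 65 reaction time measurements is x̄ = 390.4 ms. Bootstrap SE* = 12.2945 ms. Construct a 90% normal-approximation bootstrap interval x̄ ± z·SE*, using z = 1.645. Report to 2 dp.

Margin = 1.645 × 12.2945 = 20.224
Interval: 390.4 ± 20.224

(370.18, 410.62)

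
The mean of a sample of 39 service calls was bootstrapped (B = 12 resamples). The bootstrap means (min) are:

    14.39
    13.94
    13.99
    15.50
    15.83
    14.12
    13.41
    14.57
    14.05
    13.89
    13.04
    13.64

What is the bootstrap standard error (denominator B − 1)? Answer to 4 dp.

SE* = 0.8000

Bootstrap SE is the standard deviation of the 12 replicate means.
Mean of replicates: (14.39 + 13.94 + 13.99 + 15.50 + 15.83 + 14.12 + 13.41 + 14.57 + 14.05 + 13.89 + 13.04 + 13.64) / 12 = 170.37000 / 12 = 14.19750
Sum of squared deviations: (+0.19250)² + (−0.25750)² + (−0.20750)² + (+1.30250)² + (+1.63250)² + (−0.07750)² + (−0.78750)² + (+0.37250)² + (−0.14750)² + (−0.30750)² + (−1.15750)² + (−0.55750)² = 7.03983
Variance = 7.03983 / 11 = 0.63998
SE* = √0.63998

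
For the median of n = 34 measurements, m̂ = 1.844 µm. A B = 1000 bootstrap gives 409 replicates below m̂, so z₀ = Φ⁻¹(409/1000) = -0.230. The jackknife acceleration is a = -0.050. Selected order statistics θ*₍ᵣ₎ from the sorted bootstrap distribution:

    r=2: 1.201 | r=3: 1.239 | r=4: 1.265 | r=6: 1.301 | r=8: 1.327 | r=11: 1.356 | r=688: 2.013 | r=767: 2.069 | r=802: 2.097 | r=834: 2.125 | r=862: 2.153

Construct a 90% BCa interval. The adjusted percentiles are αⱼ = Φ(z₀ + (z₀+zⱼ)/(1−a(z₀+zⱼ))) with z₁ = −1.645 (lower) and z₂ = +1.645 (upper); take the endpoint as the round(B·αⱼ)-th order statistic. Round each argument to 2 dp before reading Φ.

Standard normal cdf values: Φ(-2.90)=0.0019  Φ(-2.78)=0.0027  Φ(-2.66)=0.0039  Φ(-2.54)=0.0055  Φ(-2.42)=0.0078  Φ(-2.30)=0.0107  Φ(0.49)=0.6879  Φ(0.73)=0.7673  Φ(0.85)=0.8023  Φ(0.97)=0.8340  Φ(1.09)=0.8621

(1.356, 2.153)

Lower: z₀ + z₁ = -0.230 + (-1.645) = -1.875; 1 − a(z₀+z₁) = 1 − (-0.050)(-1.875) = 0.9062; argument = -0.230 + (-1.875)/0.9062 = -2.2990 → -2.30.
α₁ = Φ(-2.30) = 0.0107; rank = round(1000 × 0.0107) = 11; θ*₍11₎ = 1.356.
Upper: z₀ + z₂ = 1.415; 1 − a(z₀+z₂) = 1.0708; argument = 1.0915 → 1.09; α₂ = 0.8621; rank = 862; θ*₍862₎ = 2.153.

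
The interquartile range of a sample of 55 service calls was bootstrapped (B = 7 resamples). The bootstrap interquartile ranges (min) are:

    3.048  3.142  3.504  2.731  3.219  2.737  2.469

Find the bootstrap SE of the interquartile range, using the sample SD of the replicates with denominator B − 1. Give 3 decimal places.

Bootstrap SE is the standard deviation of the 7 replicate interquartile ranges.
Mean of replicates: (3.048 + 3.142 + 3.504 + 2.731 + 3.219 + 2.737 + 2.469) / 7 = 20.8500 / 7 = 2.9786
Sum of squared deviations: (+0.0694)² + (+0.1634)² + (+0.5254)² + (−0.2476)² + (+0.2404)² + (−0.2416)² + (−0.5096)² = 0.7447
Variance = 0.7447 / 6 = 0.1241
SE* = √0.1241

SE* = 0.352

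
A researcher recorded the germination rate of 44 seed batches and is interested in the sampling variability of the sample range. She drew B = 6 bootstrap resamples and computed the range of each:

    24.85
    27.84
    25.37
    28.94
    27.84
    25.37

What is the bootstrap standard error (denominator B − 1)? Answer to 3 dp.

Bootstrap SE is the standard deviation of the 6 replicate ranges.
Mean of replicates: (24.85 + 27.84 + 25.37 + 28.94 + 27.84 + 25.37) / 6 = 160.2100 / 6 = 26.7017
Sum of squared deviations: (−1.8517)² + (+1.1383)² + (−1.3317)² + (+2.2383)² + (+1.1383)² + (−1.3317)² = 14.5771
Variance = 14.5771 / 5 = 2.9154
SE* = √2.9154

SE* = 1.707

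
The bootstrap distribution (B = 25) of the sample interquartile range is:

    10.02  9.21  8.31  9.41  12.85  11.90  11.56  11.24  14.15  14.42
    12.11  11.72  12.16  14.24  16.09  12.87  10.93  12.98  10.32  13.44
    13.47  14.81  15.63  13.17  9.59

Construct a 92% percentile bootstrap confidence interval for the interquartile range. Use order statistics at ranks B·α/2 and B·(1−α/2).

Sorted replicates: 8.31, 9.21, 9.41, 9.59, 10.02, 10.32, 10.93, 11.24, 11.56, 11.72, 11.90, 12.11, 12.16, 12.85, 12.87, 12.98, 13.17, 13.44, 13.47, 14.15, 14.24, 14.42, 14.81, 15.63, 16.09
α = 0.08; lower rank = 25 × 0.040 = 1; upper rank = 25 × 0.960 = 24.
The 1st smallest replicate is 8.31; the 24th is 15.63.

(8.31, 15.63)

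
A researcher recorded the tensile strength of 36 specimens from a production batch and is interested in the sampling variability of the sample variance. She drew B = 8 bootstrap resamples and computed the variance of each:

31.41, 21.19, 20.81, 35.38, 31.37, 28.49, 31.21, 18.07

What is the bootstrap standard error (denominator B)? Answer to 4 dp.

SE* = 5.9168

Bootstrap SE is the standard deviation of the 8 replicate variances.
Mean of replicates: (31.41 + 21.19 + 20.81 + 35.38 + 31.37 + 28.49 + 31.21 + 18.07) / 8 = 217.93000 / 8 = 27.24125
Sum of squared deviations: (+4.16875)² + (−6.05125)² + (−6.43125)² + (+8.13875)² + (+4.12875)² + (+1.24875)² + (+3.96875)² + (−9.17125)² = 280.06509
Variance = 280.06509 / 8 = 35.00814
SE* = √35.00814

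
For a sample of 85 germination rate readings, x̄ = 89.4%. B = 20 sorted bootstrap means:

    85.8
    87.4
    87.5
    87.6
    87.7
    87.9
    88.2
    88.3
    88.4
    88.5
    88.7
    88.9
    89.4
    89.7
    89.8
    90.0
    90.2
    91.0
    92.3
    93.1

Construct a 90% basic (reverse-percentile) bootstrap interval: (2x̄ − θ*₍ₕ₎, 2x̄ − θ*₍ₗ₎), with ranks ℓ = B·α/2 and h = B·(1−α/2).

Percentile endpoints at ranks 1 and 19: θ*₍1₎ = 85.8, θ*₍19₎ = 92.3.
Basic interval reflects these around x̄:
  lower = 2 × 89.4 − 92.3 = 86.5
  upper = 2 × 89.4 − 85.8 = 93.0

(86.5, 93.0)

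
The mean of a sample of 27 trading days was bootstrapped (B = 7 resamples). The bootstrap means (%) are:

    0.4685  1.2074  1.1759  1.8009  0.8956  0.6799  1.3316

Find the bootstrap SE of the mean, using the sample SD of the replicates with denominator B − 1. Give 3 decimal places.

Bootstrap SE is the standard deviation of the 7 replicate means.
Mean of replicates: (0.4685 + 1.2074 + 1.1759 + 1.8009 + 0.8956 + 0.6799 + 1.3316) / 7 = 7.55980 / 7 = 1.07997
Sum of squared deviations: (−0.61147)² + (+0.12743)² + (+0.09593)² + (+0.72093)² + (−0.18437)² + (−0.40007)² + (+0.25163)² = 1.17644
Variance = 1.17644 / 6 = 0.19607
SE* = √0.19607

SE* = 0.443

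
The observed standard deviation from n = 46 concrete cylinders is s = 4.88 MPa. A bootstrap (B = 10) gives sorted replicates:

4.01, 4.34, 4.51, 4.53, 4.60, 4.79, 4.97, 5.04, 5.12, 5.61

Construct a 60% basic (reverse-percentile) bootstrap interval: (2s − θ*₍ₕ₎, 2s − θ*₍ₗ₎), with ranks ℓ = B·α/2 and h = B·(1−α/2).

Percentile endpoints at ranks 2 and 8: θ*₍2₎ = 4.34, θ*₍8₎ = 5.04.
Basic interval reflects these around s:
  lower = 2 × 4.88 − 5.04 = 4.72
  upper = 2 × 4.88 − 4.34 = 5.42

(4.72, 5.42)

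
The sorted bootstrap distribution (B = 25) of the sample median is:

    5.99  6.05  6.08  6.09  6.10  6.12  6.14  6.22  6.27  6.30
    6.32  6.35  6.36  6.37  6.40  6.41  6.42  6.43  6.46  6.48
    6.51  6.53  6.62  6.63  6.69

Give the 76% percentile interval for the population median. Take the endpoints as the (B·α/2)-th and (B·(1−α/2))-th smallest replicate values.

α = 0.24; lower rank = 25 × 0.120 = 3; upper rank = 25 × 0.880 = 22.
The 3rd smallest replicate is 6.08; the 22nd is 6.53.

(6.08, 6.53)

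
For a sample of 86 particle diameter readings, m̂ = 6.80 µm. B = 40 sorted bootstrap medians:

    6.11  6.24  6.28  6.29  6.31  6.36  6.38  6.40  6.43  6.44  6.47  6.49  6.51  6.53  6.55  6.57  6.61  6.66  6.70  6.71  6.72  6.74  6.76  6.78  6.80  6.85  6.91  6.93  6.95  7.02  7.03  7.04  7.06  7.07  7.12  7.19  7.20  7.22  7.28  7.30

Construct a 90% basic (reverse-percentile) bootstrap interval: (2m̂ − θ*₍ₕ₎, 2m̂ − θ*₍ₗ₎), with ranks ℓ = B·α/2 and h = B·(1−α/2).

(6.38, 7.36)

Percentile endpoints at ranks 2 and 38: θ*₍2₎ = 6.24, θ*₍38₎ = 7.22.
Basic interval reflects these around m̂:
  lower = 2 × 6.80 − 7.22 = 6.38
  upper = 2 × 6.80 − 6.24 = 7.36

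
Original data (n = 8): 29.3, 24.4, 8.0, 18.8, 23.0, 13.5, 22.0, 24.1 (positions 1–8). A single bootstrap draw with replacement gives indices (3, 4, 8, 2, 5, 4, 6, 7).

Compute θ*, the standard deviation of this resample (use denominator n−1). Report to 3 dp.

Resample values: 8.0, 18.8, 24.1, 24.4, 23.0, 18.8, 13.5, 22.0.
Mean = 19.0750; sum of squared deviations = 231.4550
s² = 231.4550 / 7 = 33.0650
s = √33.0650 = 5.750

θ* = 5.750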